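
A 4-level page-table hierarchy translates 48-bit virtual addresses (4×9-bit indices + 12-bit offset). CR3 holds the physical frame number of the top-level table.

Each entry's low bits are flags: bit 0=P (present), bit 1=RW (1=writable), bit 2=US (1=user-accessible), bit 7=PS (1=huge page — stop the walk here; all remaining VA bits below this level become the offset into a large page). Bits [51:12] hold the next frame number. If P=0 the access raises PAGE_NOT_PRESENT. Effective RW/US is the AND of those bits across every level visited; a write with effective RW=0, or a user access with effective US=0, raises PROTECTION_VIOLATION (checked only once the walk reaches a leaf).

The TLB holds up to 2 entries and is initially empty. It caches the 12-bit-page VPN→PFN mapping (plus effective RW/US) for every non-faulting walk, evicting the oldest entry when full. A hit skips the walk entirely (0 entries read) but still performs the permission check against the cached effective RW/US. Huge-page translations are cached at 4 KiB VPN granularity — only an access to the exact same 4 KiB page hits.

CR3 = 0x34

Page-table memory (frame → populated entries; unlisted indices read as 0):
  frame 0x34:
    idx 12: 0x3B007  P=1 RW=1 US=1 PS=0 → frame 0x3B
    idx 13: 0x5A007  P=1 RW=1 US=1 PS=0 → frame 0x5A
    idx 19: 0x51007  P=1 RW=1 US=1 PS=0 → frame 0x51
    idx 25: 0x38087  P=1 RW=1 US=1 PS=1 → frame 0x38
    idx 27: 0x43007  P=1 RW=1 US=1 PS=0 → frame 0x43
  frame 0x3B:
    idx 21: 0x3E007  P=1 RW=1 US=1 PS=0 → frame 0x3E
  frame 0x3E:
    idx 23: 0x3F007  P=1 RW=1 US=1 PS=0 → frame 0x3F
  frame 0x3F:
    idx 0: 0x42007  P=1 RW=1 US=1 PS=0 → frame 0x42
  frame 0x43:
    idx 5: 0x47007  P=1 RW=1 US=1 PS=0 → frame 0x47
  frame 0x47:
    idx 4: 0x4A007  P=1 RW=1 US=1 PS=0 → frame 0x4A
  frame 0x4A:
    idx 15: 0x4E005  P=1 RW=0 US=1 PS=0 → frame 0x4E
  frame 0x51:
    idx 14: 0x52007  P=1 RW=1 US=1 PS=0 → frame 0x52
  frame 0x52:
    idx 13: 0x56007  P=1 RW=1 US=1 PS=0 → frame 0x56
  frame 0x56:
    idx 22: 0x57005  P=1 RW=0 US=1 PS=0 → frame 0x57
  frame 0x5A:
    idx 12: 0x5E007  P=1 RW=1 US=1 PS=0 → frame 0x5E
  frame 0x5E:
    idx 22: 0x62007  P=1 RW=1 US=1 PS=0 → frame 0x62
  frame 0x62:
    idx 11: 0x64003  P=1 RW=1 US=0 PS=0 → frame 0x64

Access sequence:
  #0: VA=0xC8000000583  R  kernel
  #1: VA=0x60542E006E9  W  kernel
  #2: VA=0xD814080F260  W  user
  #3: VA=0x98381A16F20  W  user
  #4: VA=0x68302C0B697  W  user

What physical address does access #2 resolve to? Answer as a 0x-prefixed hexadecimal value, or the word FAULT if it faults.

Walk each access:
#0 VA=0xC8000000583 (r,kernel):
  L0: frame=0x34 idx=25 entry=0x38087 [P=1 RW=1 US=1 PS=1]
  ⇒ phys 0x38583 (huge @L0)  [1 reads]
#1 VA=0x60542E006E9 (w,kernel):
  L0: frame=0x34 idx=12 entry=0x3B007 [P=1 RW=1 US=1 PS=0]
  L1: frame=0x3B idx=21 entry=0x3E007 [P=1 RW=1 US=1 PS=0]
  L2: frame=0x3E idx=23 entry=0x3F007 [P=1 RW=1 US=1 PS=0]
  L3: frame=0x3F idx=0 entry=0x42007 [P=1 RW=1 US=1 PS=0]
  ⇒ phys 0x426E9  [4 reads]
#2 VA=0xD814080F260 (w,user):
  L0: frame=0x34 idx=27 entry=0x43007 [P=1 RW=1 US=1 PS=0]
  L1: frame=0x43 idx=5 entry=0x47007 [P=1 RW=1 US=1 PS=0]
  L2: frame=0x47 idx=4 entry=0x4A007 [P=1 RW=1 US=1 PS=0]
  L3: frame=0x4A idx=15 entry=0x4E005 [P=1 RW=0 US=1 PS=0]
  ✗ PROTECTION_VIOLATION  [4 reads]
#3 VA=0x98381A16F20 (w,user):
  L0: frame=0x34 idx=19 entry=0x51007 [P=1 RW=1 US=1 PS=0]
  L1: frame=0x51 idx=14 entry=0x52007 [P=1 RW=1 US=1 PS=0]
  L2: frame=0x52 idx=13 entry=0x56007 [P=1 RW=1 US=1 PS=0]
  L3: frame=0x56 idx=22 entry=0x57005 [P=1 RW=0 US=1 PS=0]
  ✗ PROTECTION_VIOLATION  [4 reads]
#4 VA=0x68302C0B697 (w,user):
  L0: frame=0x34 idx=13 entry=0x5A007 [P=1 RW=1 US=1 PS=0]
  L1: frame=0x5A idx=12 entry=0x5E007 [P=1 RW=1 US=1 PS=0]
  L2: frame=0x5E idx=22 entry=0x62007 [P=1 RW=1 US=1 PS=0]
  L3: frame=0x62 idx=11 entry=0x64003 [P=1 RW=1 US=0 PS=0]
  ✗ PROTECTION_VIOLATION  [4 reads]

Access #2 PA: FAULT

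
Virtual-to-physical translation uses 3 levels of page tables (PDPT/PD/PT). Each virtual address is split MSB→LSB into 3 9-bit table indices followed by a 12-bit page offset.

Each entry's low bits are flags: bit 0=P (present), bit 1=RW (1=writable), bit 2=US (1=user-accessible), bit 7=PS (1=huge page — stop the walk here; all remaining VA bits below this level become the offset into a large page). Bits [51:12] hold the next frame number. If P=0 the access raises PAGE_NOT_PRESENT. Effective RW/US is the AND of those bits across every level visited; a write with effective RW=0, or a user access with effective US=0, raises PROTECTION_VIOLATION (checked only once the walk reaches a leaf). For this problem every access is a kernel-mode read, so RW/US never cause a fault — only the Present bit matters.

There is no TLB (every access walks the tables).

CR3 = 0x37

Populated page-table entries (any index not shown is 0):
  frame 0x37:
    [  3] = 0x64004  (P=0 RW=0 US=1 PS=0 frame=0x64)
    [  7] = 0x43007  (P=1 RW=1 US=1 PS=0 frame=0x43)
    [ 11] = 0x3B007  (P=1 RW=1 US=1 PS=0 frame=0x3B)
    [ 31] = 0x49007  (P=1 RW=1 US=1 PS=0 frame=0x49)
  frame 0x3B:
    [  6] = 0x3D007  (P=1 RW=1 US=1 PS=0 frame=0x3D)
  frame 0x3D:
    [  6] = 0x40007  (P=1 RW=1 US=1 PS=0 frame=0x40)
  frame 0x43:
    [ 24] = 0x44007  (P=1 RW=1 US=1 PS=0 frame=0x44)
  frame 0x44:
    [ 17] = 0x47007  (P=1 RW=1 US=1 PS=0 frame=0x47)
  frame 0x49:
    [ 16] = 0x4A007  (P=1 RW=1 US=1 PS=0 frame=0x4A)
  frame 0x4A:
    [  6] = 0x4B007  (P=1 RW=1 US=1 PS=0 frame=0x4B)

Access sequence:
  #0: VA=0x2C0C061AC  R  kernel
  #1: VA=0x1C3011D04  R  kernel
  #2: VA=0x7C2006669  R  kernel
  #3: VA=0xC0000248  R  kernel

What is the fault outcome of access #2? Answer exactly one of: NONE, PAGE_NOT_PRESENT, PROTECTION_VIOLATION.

Per-access translation:
#0 VA=0x2C0C061AC (r,kernel):
  L0 @0x37[11] → 0x3B007  P=1,RW=1,US=1,PS=0
  L1 @0x3B[6] → 0x3D007  P=1,RW=1,US=1,PS=0
  L2 @0x3D[6] → 0x40007  P=1,RW=1,US=1,PS=0
  ⇒ phys 0x401AC  [3 reads]
#1 VA=0x1C3011D04 (r,kernel):
  L0 @0x37[7] → 0x43007  P=1,RW=1,US=1,PS=0
  L1 @0x43[24] → 0x44007  P=1,RW=1,US=1,PS=0
  L2 @0x44[17] → 0x47007  P=1,RW=1,US=1,PS=0
  ⇒ phys 0x47D04  [3 reads]
#2 VA=0x7C2006669 (r,kernel):
  L0 @0x37[31] → 0x49007  P=1,RW=1,US=1,PS=0
  L1 @0x49[16] → 0x4A007  P=1,RW=1,US=1,PS=0
  L2 @0x4A[6] → 0x4B007  P=1,RW=1,US=1,PS=0
  ⇒ phys 0x4B669  [3 reads]
#3 VA=0xC0000248 (r,kernel):
  L0 @0x37[3] → 0x64004  P=0,RW=0,US=1,PS=0
  ✗ PAGE_NOT_PRESENT  [1 reads]

Access #2 fault: NONE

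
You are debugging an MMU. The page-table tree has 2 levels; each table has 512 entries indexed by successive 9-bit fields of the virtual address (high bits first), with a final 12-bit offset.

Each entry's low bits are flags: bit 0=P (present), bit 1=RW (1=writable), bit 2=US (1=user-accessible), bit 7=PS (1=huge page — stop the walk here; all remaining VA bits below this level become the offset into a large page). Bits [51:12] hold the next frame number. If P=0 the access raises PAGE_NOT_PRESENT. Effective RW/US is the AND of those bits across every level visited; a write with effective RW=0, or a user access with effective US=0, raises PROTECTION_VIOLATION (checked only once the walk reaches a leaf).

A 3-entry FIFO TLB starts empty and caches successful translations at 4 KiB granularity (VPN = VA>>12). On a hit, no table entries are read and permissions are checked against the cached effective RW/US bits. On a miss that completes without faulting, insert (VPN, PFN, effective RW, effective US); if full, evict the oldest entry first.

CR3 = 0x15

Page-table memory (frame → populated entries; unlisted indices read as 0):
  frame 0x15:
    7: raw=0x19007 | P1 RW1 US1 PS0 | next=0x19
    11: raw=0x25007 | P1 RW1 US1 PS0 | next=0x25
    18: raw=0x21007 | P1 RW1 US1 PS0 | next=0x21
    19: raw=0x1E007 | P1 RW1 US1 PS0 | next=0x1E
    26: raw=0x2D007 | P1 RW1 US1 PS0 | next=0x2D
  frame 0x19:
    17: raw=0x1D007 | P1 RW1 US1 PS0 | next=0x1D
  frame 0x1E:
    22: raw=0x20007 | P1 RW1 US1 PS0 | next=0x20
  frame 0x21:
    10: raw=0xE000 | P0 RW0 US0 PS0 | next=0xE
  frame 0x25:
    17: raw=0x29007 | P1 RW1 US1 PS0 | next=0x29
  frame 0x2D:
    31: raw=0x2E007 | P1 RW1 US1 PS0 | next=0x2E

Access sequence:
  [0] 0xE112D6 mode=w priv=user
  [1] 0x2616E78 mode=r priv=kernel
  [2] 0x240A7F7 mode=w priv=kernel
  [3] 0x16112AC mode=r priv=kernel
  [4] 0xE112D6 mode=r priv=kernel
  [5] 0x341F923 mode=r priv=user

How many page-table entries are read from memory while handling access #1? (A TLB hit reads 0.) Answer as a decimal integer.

Per-access translation:
#0 VA=0xE112D6 (w,user):
  L0: frame=0x15 idx=7 entry=0x19007 [P=1 RW=1 US=1 PS=0]
  L1: frame=0x19 idx=17 entry=0x1D007 [P=1 RW=1 US=1 PS=0]
  ⇒ phys 0x1D2D6  [2 reads]
#1 VA=0x2616E78 (r,kernel):
  L0: frame=0x15 idx=19 entry=0x1E007 [P=1 RW=1 US=1 PS=0]
  L1: frame=0x1E idx=22 entry=0x20007 [P=1 RW=1 US=1 PS=0]
  ⇒ phys 0x20E78  [2 reads]
#2 VA=0x240A7F7 (w,kernel):
  L0: frame=0x15 idx=18 entry=0x21007 [P=1 RW=1 US=1 PS=0]
  L1: frame=0x21 idx=10 entry=0xE000 [P=0 RW=0 US=0 PS=0]
  ✗ PAGE_NOT_PRESENT  [2 reads]
#3 VA=0x16112AC (r,kernel):
  L0: frame=0x15 idx=11 entry=0x25007 [P=1 RW=1 US=1 PS=0]
  L1: frame=0x25 idx=17 entry=0x29007 [P=1 RW=1 US=1 PS=0]
  ⇒ phys 0x292AC  [2 reads]
#4 VA=0xE112D6 (r,kernel):
  TLB hit vpn=0xE11 → PA=0x1D2D6
#5 VA=0x341F923 (r,user):
  L0: frame=0x15 idx=26 entry=0x2D007 [P=1 RW=1 US=1 PS=0]
  L1: frame=0x2D idx=31 entry=0x2E007 [P=1 RW=1 US=1 PS=0]
  ⇒ phys 0x2E923  [2 reads]

Entries read for #1: 2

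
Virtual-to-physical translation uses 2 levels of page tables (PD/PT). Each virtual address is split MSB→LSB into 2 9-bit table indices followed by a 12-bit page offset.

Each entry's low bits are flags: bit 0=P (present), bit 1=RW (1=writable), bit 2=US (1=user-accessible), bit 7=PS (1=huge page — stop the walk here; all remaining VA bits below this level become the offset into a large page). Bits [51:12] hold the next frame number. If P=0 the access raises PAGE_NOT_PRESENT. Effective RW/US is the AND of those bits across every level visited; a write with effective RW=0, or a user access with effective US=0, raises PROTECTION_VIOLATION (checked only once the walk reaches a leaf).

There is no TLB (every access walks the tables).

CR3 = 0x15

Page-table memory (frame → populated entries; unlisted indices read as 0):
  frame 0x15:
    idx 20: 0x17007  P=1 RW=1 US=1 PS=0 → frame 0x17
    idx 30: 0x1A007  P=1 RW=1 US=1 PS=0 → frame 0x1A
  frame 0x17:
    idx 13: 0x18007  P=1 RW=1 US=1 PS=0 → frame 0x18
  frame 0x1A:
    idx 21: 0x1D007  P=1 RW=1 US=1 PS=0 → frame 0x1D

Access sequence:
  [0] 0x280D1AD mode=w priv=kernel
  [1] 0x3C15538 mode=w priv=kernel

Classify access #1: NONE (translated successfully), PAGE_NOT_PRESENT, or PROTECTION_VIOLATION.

Trace:
#0 VA=0x280D1AD (w,kernel):
  [0] read 0x15 idx=20: raw=0x17007 flags P=1 W=1 U=1 S=0
  [1] read 0x17 idx=13: raw=0x18007 flags P=1 W=1 U=1 S=0
  ✓ 0x181AD  — 2 lookups
#1 VA=0x3C15538 (w,kernel):
  [0] read 0x15 idx=30: raw=0x1A007 flags P=1 W=1 U=1 S=0
  [1] read 0x1A idx=21: raw=0x1D007 flags P=1 W=1 U=1 S=0
  ✓ 0x1D538  — 2 lookups

Access #1 fault: NONE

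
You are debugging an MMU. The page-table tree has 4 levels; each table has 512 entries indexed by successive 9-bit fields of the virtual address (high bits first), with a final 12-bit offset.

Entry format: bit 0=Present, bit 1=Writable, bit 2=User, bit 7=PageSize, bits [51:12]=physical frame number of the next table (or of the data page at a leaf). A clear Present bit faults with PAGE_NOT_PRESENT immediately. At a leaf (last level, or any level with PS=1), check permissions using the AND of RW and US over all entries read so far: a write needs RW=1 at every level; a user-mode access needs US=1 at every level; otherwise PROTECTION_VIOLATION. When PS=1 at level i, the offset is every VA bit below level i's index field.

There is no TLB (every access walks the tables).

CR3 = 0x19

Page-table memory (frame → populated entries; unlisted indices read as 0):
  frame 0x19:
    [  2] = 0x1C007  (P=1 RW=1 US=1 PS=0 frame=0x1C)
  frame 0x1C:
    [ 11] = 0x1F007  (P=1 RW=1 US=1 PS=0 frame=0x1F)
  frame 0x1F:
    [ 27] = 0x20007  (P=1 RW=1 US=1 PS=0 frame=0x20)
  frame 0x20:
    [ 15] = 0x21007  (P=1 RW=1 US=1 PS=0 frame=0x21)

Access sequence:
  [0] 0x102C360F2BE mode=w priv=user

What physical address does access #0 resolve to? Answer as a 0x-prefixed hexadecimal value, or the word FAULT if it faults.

Trace:
#0 VA=0x102C360F2BE (w,user):
  L0: frame=0x19 idx=2 entry=0x1C007 [P=1 RW=1 US=1 PS=0]
  L1: frame=0x1C idx=11 entry=0x1F007 [P=1 RW=1 US=1 PS=0]
  L2: frame=0x1F idx=27 entry=0x20007 [P=1 RW=1 US=1 PS=0]
  L3: frame=0x20 idx=15 entry=0x21007 [P=1 RW=1 US=1 PS=0]
  ⇒ phys 0x212BE  [4 reads]

Access #0 PA: 0x212BE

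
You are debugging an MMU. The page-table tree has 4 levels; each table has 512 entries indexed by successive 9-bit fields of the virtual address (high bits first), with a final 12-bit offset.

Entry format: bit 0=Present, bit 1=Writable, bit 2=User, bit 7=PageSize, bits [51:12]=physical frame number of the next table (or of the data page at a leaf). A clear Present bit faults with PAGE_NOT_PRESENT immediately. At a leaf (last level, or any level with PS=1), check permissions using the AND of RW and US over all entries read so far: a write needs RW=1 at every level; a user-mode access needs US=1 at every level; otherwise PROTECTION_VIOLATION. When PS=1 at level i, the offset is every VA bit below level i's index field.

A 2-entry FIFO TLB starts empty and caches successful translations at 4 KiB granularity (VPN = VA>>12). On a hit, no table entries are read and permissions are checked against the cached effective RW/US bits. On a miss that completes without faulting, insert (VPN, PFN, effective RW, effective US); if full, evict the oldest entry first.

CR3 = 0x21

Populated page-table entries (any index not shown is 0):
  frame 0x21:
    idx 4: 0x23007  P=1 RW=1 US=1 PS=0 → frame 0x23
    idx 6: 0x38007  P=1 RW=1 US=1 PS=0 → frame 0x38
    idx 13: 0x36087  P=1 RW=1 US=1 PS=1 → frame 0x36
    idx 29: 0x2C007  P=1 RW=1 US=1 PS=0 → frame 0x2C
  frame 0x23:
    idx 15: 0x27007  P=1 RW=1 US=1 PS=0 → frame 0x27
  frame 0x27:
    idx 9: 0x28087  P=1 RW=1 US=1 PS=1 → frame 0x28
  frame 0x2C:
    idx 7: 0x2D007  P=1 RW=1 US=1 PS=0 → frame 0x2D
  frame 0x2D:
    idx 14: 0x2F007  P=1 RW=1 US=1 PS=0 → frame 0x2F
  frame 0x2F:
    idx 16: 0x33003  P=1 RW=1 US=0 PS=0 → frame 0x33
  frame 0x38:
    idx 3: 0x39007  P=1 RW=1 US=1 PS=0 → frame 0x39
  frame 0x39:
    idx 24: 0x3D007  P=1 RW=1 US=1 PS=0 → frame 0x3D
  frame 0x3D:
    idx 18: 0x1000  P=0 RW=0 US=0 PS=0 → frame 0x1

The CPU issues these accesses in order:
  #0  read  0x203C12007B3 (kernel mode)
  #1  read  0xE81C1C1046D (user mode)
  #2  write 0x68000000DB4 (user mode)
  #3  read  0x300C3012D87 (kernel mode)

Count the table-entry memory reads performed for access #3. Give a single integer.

Per-access translation:
#0 VA=0x203C12007B3 (r,kernel):
  lvl0: tbl 0x21, slot 4 ⇒ 0x23007 (P1/RW1/US1/PS0)
  lvl1: tbl 0x23, slot 15 ⇒ 0x27007 (P1/RW1/US1/PS0)
  lvl2: tbl 0x27, slot 9 ⇒ 0x28087 (P1/RW1/US1/PS1)
  ⇒ phys 0x287B3 (huge @L2)  [3 reads]
#1 VA=0xE81C1C1046D (r,user):
  lvl0: tbl 0x21, slot 29 ⇒ 0x2C007 (P1/RW1/US1/PS0)
  lvl1: tbl 0x2C, slot 7 ⇒ 0x2D007 (P1/RW1/US1/PS0)
  lvl2: tbl 0x2D, slot 14 ⇒ 0x2F007 (P1/RW1/US1/PS0)
  lvl3: tbl 0x2F, slot 16 ⇒ 0x33003 (P1/RW1/US0/PS0)
  ✗ PROTECTION_VIOLATION  [4 reads]
#2 VA=0x68000000DB4 (w,user):
  lvl0: tbl 0x21, slot 13 ⇒ 0x36087 (P1/RW1/US1/PS1)
  ⇒ phys 0x36DB4 (huge @L0)  [1 reads]
#3 VA=0x300C3012D87 (r,kernel):
  lvl0: tbl 0x21, slot 6 ⇒ 0x38007 (P1/RW1/US1/PS0)
  lvl1: tbl 0x38, slot 3 ⇒ 0x39007 (P1/RW1/US1/PS0)
  lvl2: tbl 0x39, slot 24 ⇒ 0x3D007 (P1/RW1/US1/PS0)
  lvl3: tbl 0x3D, slot 18 ⇒ 0x1000 (P0/RW0/US0/PS0)
  ✗ PAGE_NOT_PRESENT  [4 reads]

Entries read for #3: 4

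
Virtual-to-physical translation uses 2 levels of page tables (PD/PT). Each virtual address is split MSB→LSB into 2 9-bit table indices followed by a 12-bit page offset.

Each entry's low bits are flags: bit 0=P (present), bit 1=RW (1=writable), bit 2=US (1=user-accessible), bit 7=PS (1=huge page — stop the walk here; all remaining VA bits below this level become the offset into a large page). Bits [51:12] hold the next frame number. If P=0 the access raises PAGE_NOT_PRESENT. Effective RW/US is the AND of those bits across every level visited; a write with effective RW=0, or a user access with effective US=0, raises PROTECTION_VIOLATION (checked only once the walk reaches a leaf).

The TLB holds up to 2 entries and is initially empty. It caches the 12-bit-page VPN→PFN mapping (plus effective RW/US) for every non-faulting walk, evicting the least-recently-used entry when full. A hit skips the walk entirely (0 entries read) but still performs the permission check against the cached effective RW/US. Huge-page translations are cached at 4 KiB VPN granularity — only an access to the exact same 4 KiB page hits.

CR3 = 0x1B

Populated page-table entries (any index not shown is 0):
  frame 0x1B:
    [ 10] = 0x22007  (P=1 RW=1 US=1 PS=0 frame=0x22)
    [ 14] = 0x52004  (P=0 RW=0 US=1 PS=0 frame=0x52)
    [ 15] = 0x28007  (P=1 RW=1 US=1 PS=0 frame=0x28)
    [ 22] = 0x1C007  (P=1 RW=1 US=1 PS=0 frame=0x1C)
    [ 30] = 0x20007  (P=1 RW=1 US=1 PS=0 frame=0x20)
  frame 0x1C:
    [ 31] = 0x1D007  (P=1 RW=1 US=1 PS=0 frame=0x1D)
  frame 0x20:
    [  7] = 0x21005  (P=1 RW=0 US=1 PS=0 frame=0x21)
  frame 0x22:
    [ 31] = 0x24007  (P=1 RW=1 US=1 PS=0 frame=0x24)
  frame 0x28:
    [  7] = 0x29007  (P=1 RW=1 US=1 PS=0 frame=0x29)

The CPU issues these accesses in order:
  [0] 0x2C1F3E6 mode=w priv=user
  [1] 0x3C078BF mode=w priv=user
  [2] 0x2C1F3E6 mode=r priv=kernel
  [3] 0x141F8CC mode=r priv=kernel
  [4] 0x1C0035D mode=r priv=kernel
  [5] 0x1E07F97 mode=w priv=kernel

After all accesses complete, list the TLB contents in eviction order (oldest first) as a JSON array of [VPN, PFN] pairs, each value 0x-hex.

Trace:
#0 VA=0x2C1F3E6 (w,user):
  [0] read 0x1B idx=22: raw=0x1C007 flags P=1 W=1 U=1 S=0
  [1] read 0x1C idx=31: raw=0x1D007 flags P=1 W=1 U=1 S=0
  → PA=0x1D3E6  (2 entries read)
#1 VA=0x3C078BF (w,user):
  [0] read 0x1B idx=30: raw=0x20007 flags P=1 W=1 U=1 S=0
  [1] read 0x20 idx=7: raw=0x21005 flags P=1 W=0 U=1 S=0
  ⇒ fault: PROTECTION_VIOLATION  — 2 lookups
#2 VA=0x2C1F3E6 (r,kernel):
  TLB hit vpn=0x2C1F → PA=0x1D3E6
#3 VA=0x141F8CC (r,kernel):
  [0] read 0x1B idx=10: raw=0x22007 flags P=1 W=1 U=1 S=0
  [1] read 0x22 idx=31: raw=0x24007 flags P=1 W=1 U=1 S=0
  → PA=0x248CC  (2 entries read)
#4 VA=0x1C0035D (r,kernel):
  [0] read 0x1B idx=14: raw=0x52004 flags P=0 W=0 U=1 S=0
  ⇒ fault: PAGE_NOT_PRESENT  — 1 lookups
#5 VA=0x1E07F97 (w,kernel):
  [0] read 0x1B idx=15: raw=0x28007 flags P=1 W=1 U=1 S=0
  [1] read 0x28 idx=7: raw=0x29007 flags P=1 W=1 U=1 S=0
  → PA=0x29F97  (2 entries read)

TLB: [["0x141F", "0x24"], ["0x1E07", "0x29"]]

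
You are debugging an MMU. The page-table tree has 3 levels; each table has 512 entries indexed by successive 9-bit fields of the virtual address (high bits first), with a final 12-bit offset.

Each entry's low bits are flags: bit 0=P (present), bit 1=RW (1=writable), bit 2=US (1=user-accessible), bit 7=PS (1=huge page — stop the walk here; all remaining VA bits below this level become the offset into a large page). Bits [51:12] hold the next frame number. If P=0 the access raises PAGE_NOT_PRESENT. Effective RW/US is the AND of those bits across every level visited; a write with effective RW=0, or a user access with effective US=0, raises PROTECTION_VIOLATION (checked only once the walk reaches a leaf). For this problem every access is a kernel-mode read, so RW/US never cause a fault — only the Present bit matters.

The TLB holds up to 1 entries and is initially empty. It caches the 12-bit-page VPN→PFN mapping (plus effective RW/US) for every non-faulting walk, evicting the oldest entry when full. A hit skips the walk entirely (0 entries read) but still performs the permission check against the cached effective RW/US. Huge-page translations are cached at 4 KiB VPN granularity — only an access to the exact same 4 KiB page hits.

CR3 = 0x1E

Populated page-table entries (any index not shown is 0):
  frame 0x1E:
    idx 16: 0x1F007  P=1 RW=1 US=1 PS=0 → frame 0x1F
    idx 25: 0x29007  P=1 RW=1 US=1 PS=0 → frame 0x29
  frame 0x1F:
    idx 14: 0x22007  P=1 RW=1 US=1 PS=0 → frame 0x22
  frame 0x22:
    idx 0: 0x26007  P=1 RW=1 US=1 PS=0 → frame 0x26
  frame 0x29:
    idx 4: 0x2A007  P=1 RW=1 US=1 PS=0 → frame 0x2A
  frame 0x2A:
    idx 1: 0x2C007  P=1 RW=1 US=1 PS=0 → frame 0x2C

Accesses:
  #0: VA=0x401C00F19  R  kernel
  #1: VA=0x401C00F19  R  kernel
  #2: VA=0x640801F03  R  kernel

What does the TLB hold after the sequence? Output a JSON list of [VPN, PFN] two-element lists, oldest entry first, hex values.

Trace:
#0 VA=0x401C00F19 (r,kernel):
  L0: frame=0x1E idx=16 entry=0x1F007 [P=1 RW=1 US=1 PS=0]
  L1: frame=0x1F idx=14 entry=0x22007 [P=1 RW=1 US=1 PS=0]
  L2: frame=0x22 idx=0 entry=0x26007 [P=1 RW=1 US=1 PS=0]
  ✓ 0x26F19  — 3 lookups
#1 VA=0x401C00F19 (r,kernel):
  TLB hit vpn=0x401C00 → PA=0x26F19
#2 VA=0x640801F03 (r,kernel):
  L0: frame=0x1E idx=25 entry=0x29007 [P=1 RW=1 US=1 PS=0]
  L1: frame=0x29 idx=4 entry=0x2A007 [P=1 RW=1 US=1 PS=0]
  L2: frame=0x2A idx=1 entry=0x2C007 [P=1 RW=1 US=1 PS=0]
  ✓ 0x2CF03  — 3 lookups

TLB: [["0x640801", "0x2C"]]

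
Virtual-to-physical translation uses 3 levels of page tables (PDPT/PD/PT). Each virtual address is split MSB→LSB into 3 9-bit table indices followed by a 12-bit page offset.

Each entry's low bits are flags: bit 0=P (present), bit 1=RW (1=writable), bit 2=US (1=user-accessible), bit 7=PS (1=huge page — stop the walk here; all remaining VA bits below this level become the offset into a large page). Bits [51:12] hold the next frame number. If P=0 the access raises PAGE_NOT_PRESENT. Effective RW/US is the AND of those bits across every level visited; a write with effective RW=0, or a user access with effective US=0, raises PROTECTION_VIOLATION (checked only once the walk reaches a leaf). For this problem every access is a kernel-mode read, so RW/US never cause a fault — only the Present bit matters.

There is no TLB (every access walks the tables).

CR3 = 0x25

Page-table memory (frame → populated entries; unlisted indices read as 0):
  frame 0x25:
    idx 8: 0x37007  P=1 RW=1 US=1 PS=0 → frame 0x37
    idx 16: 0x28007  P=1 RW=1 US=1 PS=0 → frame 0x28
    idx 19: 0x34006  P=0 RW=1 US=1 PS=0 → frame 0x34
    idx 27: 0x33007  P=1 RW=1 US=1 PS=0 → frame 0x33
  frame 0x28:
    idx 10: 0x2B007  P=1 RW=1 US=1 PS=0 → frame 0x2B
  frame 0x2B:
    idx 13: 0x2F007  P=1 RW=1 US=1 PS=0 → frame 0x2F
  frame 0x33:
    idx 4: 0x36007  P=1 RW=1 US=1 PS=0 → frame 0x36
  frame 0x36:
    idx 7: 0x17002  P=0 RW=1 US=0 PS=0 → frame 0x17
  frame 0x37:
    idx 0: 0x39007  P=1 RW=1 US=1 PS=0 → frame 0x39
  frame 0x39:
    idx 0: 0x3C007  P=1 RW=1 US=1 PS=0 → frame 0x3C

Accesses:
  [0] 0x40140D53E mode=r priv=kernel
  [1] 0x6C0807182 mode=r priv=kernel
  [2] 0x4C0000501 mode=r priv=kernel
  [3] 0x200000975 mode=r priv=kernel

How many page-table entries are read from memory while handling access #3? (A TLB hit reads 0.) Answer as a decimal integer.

Per-access translation:
#0 VA=0x40140D53E (r,kernel):
  [0] read 0x25 idx=16: raw=0x28007 flags P=1 W=1 U=1 S=0
  [1] read 0x28 idx=10: raw=0x2B007 flags P=1 W=1 U=1 S=0
  [2] read 0x2B idx=13: raw=0x2F007 flags P=1 W=1 U=1 S=0
  ⇒ phys 0x2F53E  [3 reads]
#1 VA=0x6C0807182 (r,kernel):
  [0] read 0x25 idx=27: raw=0x33007 flags P=1 W=1 U=1 S=0
  [1] read 0x33 idx=4: raw=0x36007 flags P=1 W=1 U=1 S=0
  [2] read 0x36 idx=7: raw=0x17002 flags P=0 W=1 U=0 S=0
  → PAGE_NOT_PRESENT  (3 entries read)
#2 VA=0x4C0000501 (r,kernel):
  [0] read 0x25 idx=19: raw=0x34006 flags P=0 W=1 U=1 S=0
  → PAGE_NOT_PRESENT  (1 entries read)
#3 VA=0x200000975 (r,kernel):
  [0] read 0x25 idx=8: raw=0x37007 flags P=1 W=1 U=1 S=0
  [1] read 0x37 idx=0: raw=0x39007 flags P=1 W=1 U=1 S=0
  [2] read 0x39 idx=0: raw=0x3C007 flags P=1 W=1 U=1 S=0
  ⇒ phys 0x3C975  [3 reads]

Entries read for #3: 3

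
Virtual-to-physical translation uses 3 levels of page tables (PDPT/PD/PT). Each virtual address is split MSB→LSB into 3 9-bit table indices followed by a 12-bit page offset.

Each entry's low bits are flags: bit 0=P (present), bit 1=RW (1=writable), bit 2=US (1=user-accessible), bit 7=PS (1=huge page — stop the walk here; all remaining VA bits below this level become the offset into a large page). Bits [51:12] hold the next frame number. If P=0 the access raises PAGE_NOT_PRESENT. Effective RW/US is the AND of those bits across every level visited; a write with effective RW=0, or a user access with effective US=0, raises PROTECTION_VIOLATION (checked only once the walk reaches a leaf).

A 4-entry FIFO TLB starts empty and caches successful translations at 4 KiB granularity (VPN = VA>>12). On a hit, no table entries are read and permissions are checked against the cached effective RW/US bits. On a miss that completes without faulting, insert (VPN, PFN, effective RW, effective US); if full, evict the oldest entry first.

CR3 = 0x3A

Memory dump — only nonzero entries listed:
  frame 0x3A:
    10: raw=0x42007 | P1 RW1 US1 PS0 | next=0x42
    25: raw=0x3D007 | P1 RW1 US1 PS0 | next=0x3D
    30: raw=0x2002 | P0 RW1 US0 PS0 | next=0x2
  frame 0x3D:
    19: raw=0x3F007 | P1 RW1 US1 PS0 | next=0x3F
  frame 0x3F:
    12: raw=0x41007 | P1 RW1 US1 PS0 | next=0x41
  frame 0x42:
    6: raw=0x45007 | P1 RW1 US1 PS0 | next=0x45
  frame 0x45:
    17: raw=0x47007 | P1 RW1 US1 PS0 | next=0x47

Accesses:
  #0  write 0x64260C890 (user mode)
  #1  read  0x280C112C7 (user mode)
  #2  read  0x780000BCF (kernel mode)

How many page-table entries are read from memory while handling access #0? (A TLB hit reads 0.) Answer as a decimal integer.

Per-access translation:
#0 VA=0x64260C890 (w,user):
  [0] read 0x3A idx=25: raw=0x3D007 flags P=1 W=1 U=1 S=0
  [1] read 0x3D idx=19: raw=0x3F007 flags P=1 W=1 U=1 S=0
  [2] read 0x3F idx=12: raw=0x41007 flags P=1 W=1 U=1 S=0
  → PA=0x41890  (3 entries read)
#1 VA=0x280C112C7 (r,user):
  [0] read 0x3A idx=10: raw=0x42007 flags P=1 W=1 U=1 S=0
  [1] read 0x42 idx=6: raw=0x45007 flags P=1 W=1 U=1 S=0
  [2] read 0x45 idx=17: raw=0x47007 flags P=1 W=1 U=1 S=0
  → PA=0x472C7  (3 entries read)
#2 VA=0x780000BCF (r,kernel):
  [0] read 0x3A idx=30: raw=0x2002 flags P=0 W=1 U=0 S=0
  ✗ PAGE_NOT_PRESENT  [1 reads]

Entries read for #0: 3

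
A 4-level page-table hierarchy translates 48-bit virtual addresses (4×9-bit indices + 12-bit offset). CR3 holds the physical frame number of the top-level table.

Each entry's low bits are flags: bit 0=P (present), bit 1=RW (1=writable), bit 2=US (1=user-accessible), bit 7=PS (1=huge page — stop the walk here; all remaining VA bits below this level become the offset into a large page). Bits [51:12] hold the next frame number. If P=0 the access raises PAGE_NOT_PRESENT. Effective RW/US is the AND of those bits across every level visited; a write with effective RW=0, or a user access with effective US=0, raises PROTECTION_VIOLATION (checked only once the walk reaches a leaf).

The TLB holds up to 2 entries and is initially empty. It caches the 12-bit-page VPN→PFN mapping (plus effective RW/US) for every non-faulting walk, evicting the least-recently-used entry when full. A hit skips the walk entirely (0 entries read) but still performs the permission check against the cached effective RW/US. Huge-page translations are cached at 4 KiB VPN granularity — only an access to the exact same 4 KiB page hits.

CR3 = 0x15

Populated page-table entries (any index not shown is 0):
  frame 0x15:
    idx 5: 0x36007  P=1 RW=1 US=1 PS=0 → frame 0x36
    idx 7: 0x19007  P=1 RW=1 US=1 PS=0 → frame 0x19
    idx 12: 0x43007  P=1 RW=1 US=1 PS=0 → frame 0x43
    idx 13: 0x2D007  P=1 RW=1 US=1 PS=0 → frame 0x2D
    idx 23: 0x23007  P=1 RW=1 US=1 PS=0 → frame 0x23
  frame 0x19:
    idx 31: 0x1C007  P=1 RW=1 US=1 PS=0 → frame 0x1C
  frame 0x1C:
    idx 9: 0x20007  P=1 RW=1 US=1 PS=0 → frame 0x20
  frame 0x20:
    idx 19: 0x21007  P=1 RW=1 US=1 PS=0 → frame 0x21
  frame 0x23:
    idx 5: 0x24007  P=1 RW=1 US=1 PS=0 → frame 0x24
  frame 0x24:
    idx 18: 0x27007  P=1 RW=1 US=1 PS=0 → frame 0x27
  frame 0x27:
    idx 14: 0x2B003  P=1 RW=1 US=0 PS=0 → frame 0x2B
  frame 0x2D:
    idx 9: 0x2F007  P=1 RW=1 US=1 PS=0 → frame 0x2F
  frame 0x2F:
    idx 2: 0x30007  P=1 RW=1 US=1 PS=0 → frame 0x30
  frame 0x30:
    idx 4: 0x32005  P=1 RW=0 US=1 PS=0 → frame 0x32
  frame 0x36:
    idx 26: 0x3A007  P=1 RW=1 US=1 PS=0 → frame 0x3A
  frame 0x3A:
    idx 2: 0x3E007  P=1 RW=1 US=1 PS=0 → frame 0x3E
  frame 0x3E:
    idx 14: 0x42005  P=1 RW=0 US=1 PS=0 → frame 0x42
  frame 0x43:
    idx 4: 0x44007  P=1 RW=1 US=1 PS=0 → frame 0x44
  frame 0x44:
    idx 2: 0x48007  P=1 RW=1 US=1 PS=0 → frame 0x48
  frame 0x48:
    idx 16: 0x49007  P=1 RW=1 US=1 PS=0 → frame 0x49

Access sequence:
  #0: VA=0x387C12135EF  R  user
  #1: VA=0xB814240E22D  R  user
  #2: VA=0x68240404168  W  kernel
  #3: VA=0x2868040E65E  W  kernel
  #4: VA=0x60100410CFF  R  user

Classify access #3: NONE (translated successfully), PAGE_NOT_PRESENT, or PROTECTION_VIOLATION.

Trace:
#0 VA=0x387C12135EF (r,user):
  [0] read 0x15 idx=7: raw=0x19007 flags P=1 W=1 U=1 S=0
  [1] read 0x19 idx=31: raw=0x1C007 flags P=1 W=1 U=1 S=0
  [2] read 0x1C idx=9: raw=0x20007 flags P=1 W=1 U=1 S=0
  [3] read 0x20 idx=19: raw=0x21007 flags P=1 W=1 U=1 S=0
  ⇒ phys 0x215EF  [4 reads]
#1 VA=0xB814240E22D (r,user):
  [0] read 0x15 idx=23: raw=0x23007 flags P=1 W=1 U=1 S=0
  [1] read 0x23 idx=5: raw=0x24007 flags P=1 W=1 U=1 S=0
  [2] read 0x24 idx=18: raw=0x27007 flags P=1 W=1 U=1 S=0
  [3] read 0x27 idx=14: raw=0x2B003 flags P=1 W=1 U=0 S=0
  ⇒ fault: PROTECTION_VIOLATION  — 4 lookups
#2 VA=0x68240404168 (w,kernel):
  [0] read 0x15 idx=13: raw=0x2D007 flags P=1 W=1 U=1 S=0
  [1] read 0x2D idx=9: raw=0x2F007 flags P=1 W=1 U=1 S=0
  [2] read 0x2F idx=2: raw=0x30007 flags P=1 W=1 U=1 S=0
  [3] read 0x30 idx=4: raw=0x32005 flags P=1 W=0 U=1 S=0
  ⇒ fault: PROTECTION_VIOLATION  — 4 lookups
#3 VA=0x2868040E65E (w,kernel):
  [0] read 0x15 idx=5: raw=0x36007 flags P=1 W=1 U=1 S=0
  [1] read 0x36 idx=26: raw=0x3A007 flags P=1 W=1 U=1 S=0
  [2] read 0x3A idx=2: raw=0x3E007 flags P=1 W=1 U=1 S=0
  [3] read 0x3E idx=14: raw=0x42005 flags P=1 W=0 U=1 S=0
  ⇒ fault: PROTECTION_VIOLATION  — 4 lookups
#4 VA=0x60100410CFF (r,user):
  [0] read 0x15 idx=12: raw=0x43007 flags P=1 W=1 U=1 S=0
  [1] read 0x43 idx=4: raw=0x44007 flags P=1 W=1 U=1 S=0
  [2] read 0x44 idx=2: raw=0x48007 flags P=1 W=1 U=1 S=0
  [3] read 0x48 idx=16: raw=0x49007 flags P=1 W=1 U=1 S=0
  ⇒ phys 0x49CFF  [4 reads]

Access #3 fault: PROTECTION_VIOLATION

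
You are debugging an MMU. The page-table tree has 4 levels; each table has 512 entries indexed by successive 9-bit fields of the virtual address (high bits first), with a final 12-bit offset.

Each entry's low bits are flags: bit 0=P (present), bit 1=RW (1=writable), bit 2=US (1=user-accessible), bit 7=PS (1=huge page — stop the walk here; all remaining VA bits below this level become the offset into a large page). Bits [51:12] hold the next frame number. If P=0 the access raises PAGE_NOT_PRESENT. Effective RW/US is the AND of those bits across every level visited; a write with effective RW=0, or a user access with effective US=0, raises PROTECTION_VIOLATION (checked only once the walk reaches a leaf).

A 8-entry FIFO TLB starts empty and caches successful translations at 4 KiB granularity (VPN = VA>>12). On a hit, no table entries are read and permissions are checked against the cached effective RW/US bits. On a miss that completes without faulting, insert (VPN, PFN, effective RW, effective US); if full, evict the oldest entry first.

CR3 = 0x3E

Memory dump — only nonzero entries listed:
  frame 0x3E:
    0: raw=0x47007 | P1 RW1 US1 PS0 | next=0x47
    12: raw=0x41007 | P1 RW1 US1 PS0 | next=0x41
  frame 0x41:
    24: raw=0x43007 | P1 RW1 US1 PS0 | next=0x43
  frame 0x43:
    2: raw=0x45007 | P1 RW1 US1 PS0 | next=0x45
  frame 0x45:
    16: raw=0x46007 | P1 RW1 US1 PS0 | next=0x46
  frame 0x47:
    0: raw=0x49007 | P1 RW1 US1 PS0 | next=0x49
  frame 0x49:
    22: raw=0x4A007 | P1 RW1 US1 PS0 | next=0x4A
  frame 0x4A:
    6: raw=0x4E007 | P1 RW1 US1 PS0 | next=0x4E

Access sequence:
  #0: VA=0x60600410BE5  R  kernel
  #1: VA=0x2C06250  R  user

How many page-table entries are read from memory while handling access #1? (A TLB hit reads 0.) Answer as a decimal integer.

Walk each access:
#0 VA=0x60600410BE5 (r,kernel):
  [0] read 0x3E idx=12: raw=0x41007 flags P=1 W=1 U=1 S=0
  [1] read 0x41 idx=24: raw=0x43007 flags P=1 W=1 U=1 S=0
  [2] read 0x43 idx=2: raw=0x45007 flags P=1 W=1 U=1 S=0
  [3] read 0x45 idx=16: raw=0x46007 flags P=1 W=1 U=1 S=0
  ⇒ phys 0x46BE5  [4 reads]
#1 VA=0x2C06250 (r,user):
  [0] read 0x3E idx=0: raw=0x47007 flags P=1 W=1 U=1 S=0
  [1] read 0x47 idx=0: raw=0x49007 flags P=1 W=1 U=1 S=0
  [2] read 0x49 idx=22: raw=0x4A007 flags P=1 W=1 U=1 S=0
  [3] read 0x4A idx=6: raw=0x4E007 flags P=1 W=1 U=1 S=0
  ⇒ phys 0x4E250  [4 reads]

Entries read for #1: 4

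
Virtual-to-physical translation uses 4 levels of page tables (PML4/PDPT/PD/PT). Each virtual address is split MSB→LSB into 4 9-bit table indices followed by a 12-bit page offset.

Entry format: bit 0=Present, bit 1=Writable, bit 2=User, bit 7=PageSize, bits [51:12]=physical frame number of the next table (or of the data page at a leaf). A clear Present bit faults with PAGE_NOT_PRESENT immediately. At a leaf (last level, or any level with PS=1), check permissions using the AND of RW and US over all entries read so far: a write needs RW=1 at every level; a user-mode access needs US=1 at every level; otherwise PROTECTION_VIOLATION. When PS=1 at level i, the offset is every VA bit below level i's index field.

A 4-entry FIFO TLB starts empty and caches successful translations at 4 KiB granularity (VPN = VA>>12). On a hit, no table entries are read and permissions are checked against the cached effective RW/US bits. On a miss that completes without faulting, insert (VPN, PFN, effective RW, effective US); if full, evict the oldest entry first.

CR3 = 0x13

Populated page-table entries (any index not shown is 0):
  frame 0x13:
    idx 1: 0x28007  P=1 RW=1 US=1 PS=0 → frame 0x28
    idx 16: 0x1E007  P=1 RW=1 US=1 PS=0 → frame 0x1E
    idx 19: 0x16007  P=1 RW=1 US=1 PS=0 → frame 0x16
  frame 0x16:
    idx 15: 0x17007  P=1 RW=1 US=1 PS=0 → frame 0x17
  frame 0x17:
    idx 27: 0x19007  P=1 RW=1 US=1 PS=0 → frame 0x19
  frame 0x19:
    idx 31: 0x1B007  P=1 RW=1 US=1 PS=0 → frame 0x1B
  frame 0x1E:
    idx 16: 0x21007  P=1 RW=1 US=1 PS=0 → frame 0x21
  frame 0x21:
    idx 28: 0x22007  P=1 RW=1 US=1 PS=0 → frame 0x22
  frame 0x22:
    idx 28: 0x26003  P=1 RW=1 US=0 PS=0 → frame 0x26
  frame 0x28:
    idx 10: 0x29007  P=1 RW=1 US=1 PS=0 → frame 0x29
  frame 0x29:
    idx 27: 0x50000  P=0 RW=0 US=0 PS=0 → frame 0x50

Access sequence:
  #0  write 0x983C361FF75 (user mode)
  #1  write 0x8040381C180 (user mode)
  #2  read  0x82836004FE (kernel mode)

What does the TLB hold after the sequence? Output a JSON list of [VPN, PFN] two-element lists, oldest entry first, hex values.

Walk each access:
#0 VA=0x983C361FF75 (w,user):
  L0 @0x13[19] → 0x16007  P=1,RW=1,US=1,PS=0
  L1 @0x16[15] → 0x17007  P=1,RW=1,US=1,PS=0
  L2 @0x17[27] → 0x19007  P=1,RW=1,US=1,PS=0
  L3 @0x19[31] → 0x1B007  P=1,RW=1,US=1,PS=0
  ✓ 0x1BF75  — 4 lookups
#1 VA=0x8040381C180 (w,user):
  L0 @0x13[16] → 0x1E007  P=1,RW=1,US=1,PS=0
  L1 @0x1E[16] → 0x21007  P=1,RW=1,US=1,PS=0
  L2 @0x21[28] → 0x22007  P=1,RW=1,US=1,PS=0
  L3 @0x22[28] → 0x26003  P=1,RW=1,US=0,PS=0
  ⇒ fault: PROTECTION_VIOLATION  — 4 lookups
#2 VA=0x82836004FE (r,kernel):
  L0 @0x13[1] → 0x28007  P=1,RW=1,US=1,PS=0
  L1 @0x28[10] → 0x29007  P=1,RW=1,US=1,PS=0
  L2 @0x29[27] → 0x50000  P=0,RW=0,US=0,PS=0
  ⇒ fault: PAGE_NOT_PRESENT  — 3 lookups

TLB: [["0x983C361F", "0x1B"]]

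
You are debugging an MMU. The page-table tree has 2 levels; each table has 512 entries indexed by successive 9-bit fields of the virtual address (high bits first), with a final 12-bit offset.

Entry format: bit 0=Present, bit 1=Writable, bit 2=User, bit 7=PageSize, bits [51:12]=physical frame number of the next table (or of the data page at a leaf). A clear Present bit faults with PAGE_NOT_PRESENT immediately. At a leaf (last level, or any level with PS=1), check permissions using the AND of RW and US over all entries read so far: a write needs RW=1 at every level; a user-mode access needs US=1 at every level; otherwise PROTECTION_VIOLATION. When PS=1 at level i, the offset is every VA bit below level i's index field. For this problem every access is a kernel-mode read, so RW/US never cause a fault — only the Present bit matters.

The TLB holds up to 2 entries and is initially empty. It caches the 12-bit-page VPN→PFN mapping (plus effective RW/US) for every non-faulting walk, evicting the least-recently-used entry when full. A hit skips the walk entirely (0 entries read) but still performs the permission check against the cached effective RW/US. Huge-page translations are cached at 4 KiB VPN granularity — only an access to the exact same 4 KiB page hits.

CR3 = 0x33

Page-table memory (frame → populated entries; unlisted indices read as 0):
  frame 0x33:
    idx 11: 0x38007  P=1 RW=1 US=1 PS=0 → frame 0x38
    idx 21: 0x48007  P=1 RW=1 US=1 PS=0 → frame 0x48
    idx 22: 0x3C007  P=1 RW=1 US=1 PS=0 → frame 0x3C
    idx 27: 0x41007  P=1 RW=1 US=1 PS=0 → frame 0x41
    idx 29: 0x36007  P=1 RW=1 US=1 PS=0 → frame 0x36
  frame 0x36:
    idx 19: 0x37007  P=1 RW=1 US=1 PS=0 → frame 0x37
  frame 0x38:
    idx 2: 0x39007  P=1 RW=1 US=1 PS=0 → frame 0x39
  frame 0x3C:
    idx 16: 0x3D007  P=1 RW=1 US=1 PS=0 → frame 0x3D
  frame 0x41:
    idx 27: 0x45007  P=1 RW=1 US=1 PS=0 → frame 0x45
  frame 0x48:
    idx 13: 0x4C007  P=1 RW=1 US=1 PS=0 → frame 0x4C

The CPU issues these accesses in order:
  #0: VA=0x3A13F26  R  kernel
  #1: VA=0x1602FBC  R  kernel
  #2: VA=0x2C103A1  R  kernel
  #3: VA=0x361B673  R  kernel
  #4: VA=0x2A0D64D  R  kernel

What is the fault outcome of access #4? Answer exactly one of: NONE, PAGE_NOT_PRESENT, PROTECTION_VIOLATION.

Trace:
#0 VA=0x3A13F26 (r,kernel):
  [0] read 0x33 idx=29: raw=0x36007 flags P=1 W=1 U=1 S=0
  [1] read 0x36 idx=19: raw=0x37007 flags P=1 W=1 U=1 S=0
  → PA=0x37F26  (2 entries read)
#1 VA=0x1602FBC (r,kernel):
  [0] read 0x33 idx=11: raw=0x38007 flags P=1 W=1 U=1 S=0
  [1] read 0x38 idx=2: raw=0x39007 flags P=1 W=1 U=1 S=0
  → PA=0x39FBC  (2 entries read)
#2 VA=0x2C103A1 (r,kernel):
  [0] read 0x33 idx=22: raw=0x3C007 flags P=1 W=1 U=1 S=0
  [1] read 0x3C idx=16: raw=0x3D007 flags P=1 W=1 U=1 S=0
  → PA=0x3D3A1  (2 entries read)
#3 VA=0x361B673 (r,kernel):
  [0] read 0x33 idx=27: raw=0x41007 flags P=1 W=1 U=1 S=0
  [1] read 0x41 idx=27: raw=0x45007 flags P=1 W=1 U=1 S=0
  → PA=0x45673  (2 entries read)
#4 VA=0x2A0D64D (r,kernel):
  [0] read 0x33 idx=21: raw=0x48007 flags P=1 W=1 U=1 S=0
  [1] read 0x48 idx=13: raw=0x4C007 flags P=1 W=1 U=1 S=0
  → PA=0x4C64D  (2 entries read)

Access #4 fault: NONE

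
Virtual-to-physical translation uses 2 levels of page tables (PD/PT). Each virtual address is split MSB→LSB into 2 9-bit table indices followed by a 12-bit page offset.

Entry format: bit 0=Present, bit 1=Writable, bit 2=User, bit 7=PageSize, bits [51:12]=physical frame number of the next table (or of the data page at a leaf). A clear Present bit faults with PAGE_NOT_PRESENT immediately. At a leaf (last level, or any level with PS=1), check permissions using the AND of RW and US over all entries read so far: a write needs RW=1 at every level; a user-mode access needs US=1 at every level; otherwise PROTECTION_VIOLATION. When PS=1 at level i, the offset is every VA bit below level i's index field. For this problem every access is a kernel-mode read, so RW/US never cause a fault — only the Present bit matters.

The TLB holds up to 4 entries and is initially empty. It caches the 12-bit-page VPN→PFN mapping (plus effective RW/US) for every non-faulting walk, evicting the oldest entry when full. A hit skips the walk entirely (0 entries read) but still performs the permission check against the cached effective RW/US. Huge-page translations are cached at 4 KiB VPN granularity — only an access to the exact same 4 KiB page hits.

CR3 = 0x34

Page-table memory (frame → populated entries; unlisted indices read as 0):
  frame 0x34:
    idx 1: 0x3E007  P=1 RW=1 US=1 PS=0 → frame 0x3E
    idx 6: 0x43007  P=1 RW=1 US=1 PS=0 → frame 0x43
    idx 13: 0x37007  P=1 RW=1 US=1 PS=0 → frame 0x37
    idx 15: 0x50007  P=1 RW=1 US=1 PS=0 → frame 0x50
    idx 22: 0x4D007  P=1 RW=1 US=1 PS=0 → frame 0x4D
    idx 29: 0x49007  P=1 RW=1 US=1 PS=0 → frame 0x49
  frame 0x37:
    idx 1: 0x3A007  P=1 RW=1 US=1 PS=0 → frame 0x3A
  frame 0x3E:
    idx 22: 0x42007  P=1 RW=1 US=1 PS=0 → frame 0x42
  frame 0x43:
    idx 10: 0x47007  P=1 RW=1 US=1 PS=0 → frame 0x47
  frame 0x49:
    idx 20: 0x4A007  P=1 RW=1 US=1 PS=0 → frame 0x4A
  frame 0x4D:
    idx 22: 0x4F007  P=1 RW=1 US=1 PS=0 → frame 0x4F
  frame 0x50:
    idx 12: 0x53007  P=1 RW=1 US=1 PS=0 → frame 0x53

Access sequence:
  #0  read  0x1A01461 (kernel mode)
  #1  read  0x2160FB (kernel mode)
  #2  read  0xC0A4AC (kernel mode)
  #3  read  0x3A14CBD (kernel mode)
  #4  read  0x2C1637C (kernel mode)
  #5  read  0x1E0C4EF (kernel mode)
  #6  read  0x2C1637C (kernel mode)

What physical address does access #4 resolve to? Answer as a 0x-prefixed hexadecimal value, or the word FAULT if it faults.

Per-access translation:
#0 VA=0x1A01461 (r,kernel):
  L0 @0x34[13] → 0x37007  P=1,RW=1,US=1,PS=0
  L1 @0x37[1] → 0x3A007  P=1,RW=1,US=1,PS=0
  → PA=0x3A461  (2 entries read)
#1 VA=0x2160FB (r,kernel):
  L0 @0x34[1] → 0x3E007  P=1,RW=1,US=1,PS=0
  L1 @0x3E[22] → 0x42007  P=1,RW=1,US=1,PS=0
  → PA=0x420FB  (2 entries read)
#2 VA=0xC0A4AC (r,kernel):
  L0 @0x34[6] → 0x43007  P=1,RW=1,US=1,PS=0
  L1 @0x43[10] → 0x47007  P=1,RW=1,US=1,PS=0
  → PA=0x474AC  (2 entries read)
#3 VA=0x3A14CBD (r,kernel):
  L0 @0x34[29] → 0x49007  P=1,RW=1,US=1,PS=0
  L1 @0x49[20] → 0x4A007  P=1,RW=1,US=1,PS=0
  → PA=0x4ACBD  (2 entries read)
#4 VA=0x2C1637C (r,kernel):
  L0 @0x34[22] → 0x4D007  P=1,RW=1,US=1,PS=0
  L1 @0x4D[22] → 0x4F007  P=1,RW=1,US=1,PS=0
  → PA=0x4F37C  (2 entries read)
#5 VA=0x1E0C4EF (r,kernel):
  L0 @0x34[15] → 0x50007  P=1,RW=1,US=1,PS=0
  L1 @0x50[12] → 0x53007  P=1,RW=1,US=1,PS=0
  → PA=0x534EF  (2 entries read)
#6 VA=0x2C1637C (r,kernel):
  TLB hit vpn=0x2C16 → PA=0x4F37C

Access #4 PA: 0x4F37C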